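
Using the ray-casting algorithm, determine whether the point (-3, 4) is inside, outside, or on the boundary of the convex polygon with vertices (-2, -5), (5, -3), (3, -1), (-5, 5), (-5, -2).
The point (-3, 4) lies strictly outside the polygon

Cast a horizontal ray to the right from the query point and count how many polygon edges it crosses (each edge strictly once or zero times, handled with the usual half-open convention). 
Parity of crossings → even ⇒ outside.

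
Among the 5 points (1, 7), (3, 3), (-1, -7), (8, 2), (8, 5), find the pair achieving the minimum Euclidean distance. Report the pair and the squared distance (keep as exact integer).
Pair = ((8, 2), (8, 5)); squared distance = 9

Compute all C(5, 2) = 10 pairwise squared distances (x_i − x_j)² + (y_i − y_j)². The minimum is 9, attained by the pair ((8, 2), (8, 5)).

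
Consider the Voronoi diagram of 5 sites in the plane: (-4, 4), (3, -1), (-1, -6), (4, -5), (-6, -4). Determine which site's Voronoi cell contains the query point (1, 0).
Nearest site = (3, -1)

The Voronoi cell of site s contains exactly those query points closer to s than to any other site. Compute squared distances from q = (1, 0) to each site:
  (3 − 1)² + (-1 − 0)² = 5
  (4 − 1)² + (-5 − 0)² = 34
  (-1 − 1)² + (-6 − 0)² = 40
  (-4 − 1)² + (4 − 0)² = 41
  (-6 − 1)² + (-4 − 0)² = 65
Minimum is attained by (3, -1), so q lies in its Voronoi cell.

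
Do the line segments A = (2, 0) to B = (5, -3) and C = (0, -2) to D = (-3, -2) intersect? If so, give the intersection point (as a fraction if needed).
No (intersection of containing lines falls outside at least one segment)

Parametrize and solve: t = 2/3, s = -4/3. At least one of these is outside [0, 1], so the segments do not intersect.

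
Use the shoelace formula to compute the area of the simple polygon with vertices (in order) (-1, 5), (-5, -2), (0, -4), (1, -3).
Area = 53/2

Shoelace formula: Area = (1/2) |Σ_i (x_i · y_{i+1} − x_{i+1} · y_i)| (indices mod n). Compute each cross term:
  (-1)(-2) − (-5)(5) = 27
  (-5)(-4) − (0)(-2) = 20
  (0)(-3) − (1)(-4) = 4
  (1)(5) − (-1)(-3) = 2
Sum = 53, so (signed) Area = 53/2 = 53/2, |Area| = 53/2.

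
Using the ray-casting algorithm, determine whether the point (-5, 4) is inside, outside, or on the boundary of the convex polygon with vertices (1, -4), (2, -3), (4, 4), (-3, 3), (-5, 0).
The point (-5, 4) lies strictly outside the polygon

Cast a horizontal ray to the right from the query point and count how many polygon edges it crosses (each edge strictly once or zero times, handled with the usual half-open convention). 
Parity of crossings → even ⇒ outside.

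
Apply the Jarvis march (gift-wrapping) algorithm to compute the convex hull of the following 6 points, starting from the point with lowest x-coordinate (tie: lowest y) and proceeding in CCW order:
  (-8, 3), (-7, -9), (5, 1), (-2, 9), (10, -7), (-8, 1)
Hull (CCW) = [(-8, 1), (-7, -9), (10, -7), (5, 1), (-2, 9), (-8, 3)]

Jarvis march: at each step, from the current hull vertex p, select the next vertex q as the point such that every other point lies strictly to the left of (or on) the directed line p → q. (Equivalently: for every other point r, the cross product (q − p) × (r − p) ≥ 0.)
Starting point (lowest x, tie lowest y): (-8, 1). Wrap until returning to start. Resulting hull: (-8, 1), (-7, -9), (10, -7), (5, 1), (-2, 9), (-8, 3).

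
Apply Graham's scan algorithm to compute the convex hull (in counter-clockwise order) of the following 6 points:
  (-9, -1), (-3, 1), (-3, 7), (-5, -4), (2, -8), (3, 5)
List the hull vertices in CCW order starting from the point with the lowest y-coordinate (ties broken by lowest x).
Hull (CCW) = [(2, -8), (3, 5), (-3, 7), (-9, -1), (-5, -4)]

Graham scan procedure:
  1. Find the pivot p₀ = point with lowest y (tie → lowest x): (2, -8).
  2. Sort the remaining points by polar angle around p₀.
  3. Walk through sorted points, maintaining a stack; pop the top while the last three entries make a non-left turn (cross product ≤ 0).
  4. Final stack is the convex hull in CCW order: (2, -8), (3, 5), (-3, 7), (-9, -1), (-5, -4).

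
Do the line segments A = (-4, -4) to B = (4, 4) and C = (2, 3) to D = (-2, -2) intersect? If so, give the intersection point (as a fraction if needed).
Yes; intersection at (-2, -2) (t = 1/4 on AB, s = 1 on CD)

Parametrize AB as A + t(B − A) = (-4 + 8 t, -4 + 8 t) and CD as C + s(D − C) = (2 + -4 s, 3 + -5 s). Solve the linear system for (t, s). Determinant = 8 ≠ 0, so a unique intersection of the containing lines exists. Solution: t = 1/4, s = 1 — both in [0, 1], so the segments cross. Intersection point: (-2, -2).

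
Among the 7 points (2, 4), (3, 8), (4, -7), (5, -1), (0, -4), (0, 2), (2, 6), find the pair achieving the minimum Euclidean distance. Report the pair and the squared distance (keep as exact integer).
Pair = ((2, 4), (2, 6)); squared distance = 4

Compute all C(7, 2) = 21 pairwise squared distances (x_i − x_j)² + (y_i − y_j)². The minimum is 4, attained by the pair ((2, 4), (2, 6)).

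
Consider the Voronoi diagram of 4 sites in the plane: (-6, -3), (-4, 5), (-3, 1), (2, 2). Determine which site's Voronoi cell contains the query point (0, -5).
Nearest site = (-6, -3)

The Voronoi cell of site s contains exactly those query points closer to s than to any other site. Compute squared distances from q = (0, -5) to each site:
  (-6 − 0)² + (-3 − -5)² = 40
  (-3 − 0)² + (1 − -5)² = 45
  (2 − 0)² + (2 − -5)² = 53
  (-4 − 0)² + (5 − -5)² = 116
Minimum is attained by (-6, -3), so q lies in its Voronoi cell.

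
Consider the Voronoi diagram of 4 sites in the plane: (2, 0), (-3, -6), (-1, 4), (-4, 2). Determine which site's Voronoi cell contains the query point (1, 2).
Nearest site = (2, 0)

The Voronoi cell of site s contains exactly those query points closer to s than to any other site. Compute squared distances from q = (1, 2) to each site:
  (2 − 1)² + (0 − 2)² = 5
  (-1 − 1)² + (4 − 2)² = 8
  (-4 − 1)² + (2 − 2)² = 25
  (-3 − 1)² + (-6 − 2)² = 80
Minimum is attained by (2, 0), so q lies in its Voronoi cell.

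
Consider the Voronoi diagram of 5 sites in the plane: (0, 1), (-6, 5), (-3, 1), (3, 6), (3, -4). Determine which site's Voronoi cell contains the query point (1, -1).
Nearest site = (0, 1)

The Voronoi cell of site s contains exactly those query points closer to s than to any other site. Compute squared distances from q = (1, -1) to each site:
  (0 − 1)² + (1 − -1)² = 5
  (3 − 1)² + (-4 − -1)² = 13
  (-3 − 1)² + (1 − -1)² = 20
  (3 − 1)² + (6 − -1)² = 53
  (-6 − 1)² + (5 − -1)² = 85
Minimum is attained by (0, 1), so q lies in its Voronoi cell.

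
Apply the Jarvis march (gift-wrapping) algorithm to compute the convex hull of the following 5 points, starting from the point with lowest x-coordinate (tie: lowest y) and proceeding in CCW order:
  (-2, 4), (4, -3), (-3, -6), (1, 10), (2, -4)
Hull (CCW) = [(-3, -6), (2, -4), (4, -3), (1, 10), (-2, 4)]

Jarvis march: at each step, from the current hull vertex p, select the next vertex q as the point such that every other point lies strictly to the left of (or on) the directed line p → q. (Equivalently: for every other point r, the cross product (q − p) × (r − p) ≥ 0.)
Starting point (lowest x, tie lowest y): (-3, -6). Wrap until returning to start. Resulting hull: (-3, -6), (2, -4), (4, -3), (1, 10), (-2, 4).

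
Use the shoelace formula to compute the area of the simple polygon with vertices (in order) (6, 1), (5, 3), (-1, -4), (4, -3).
Area = 37/2

Shoelace formula: Area = (1/2) |Σ_i (x_i · y_{i+1} − x_{i+1} · y_i)| (indices mod n). Compute each cross term:
  (6)(3) − (5)(1) = 13
  (5)(-4) − (-1)(3) = -17
  (-1)(-3) − (4)(-4) = 19
  (4)(1) − (6)(-3) = 22
Sum = 37, so (signed) Area = 37/2 = 37/2, |Area| = 37/2.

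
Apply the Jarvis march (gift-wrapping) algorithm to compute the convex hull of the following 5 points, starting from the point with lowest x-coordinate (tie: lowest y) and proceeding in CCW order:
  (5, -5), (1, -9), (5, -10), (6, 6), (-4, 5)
Hull (CCW) = [(-4, 5), (1, -9), (5, -10), (6, 6)]

Jarvis march: at each step, from the current hull vertex p, select the next vertex q as the point such that every other point lies strictly to the left of (or on) the directed line p → q. (Equivalently: for every other point r, the cross product (q − p) × (r − p) ≥ 0.)
Starting point (lowest x, tie lowest y): (-4, 5). Wrap until returning to start. Resulting hull: (-4, 5), (1, -9), (5, -10), (6, 6).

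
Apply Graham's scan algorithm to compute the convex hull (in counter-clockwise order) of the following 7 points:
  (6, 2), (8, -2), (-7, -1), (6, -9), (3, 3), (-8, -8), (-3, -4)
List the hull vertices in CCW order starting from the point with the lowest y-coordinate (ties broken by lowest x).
Hull (CCW) = [(6, -9), (8, -2), (6, 2), (3, 3), (-7, -1), (-8, -8)]

Graham scan procedure:
  1. Find the pivot p₀ = point with lowest y (tie → lowest x): (6, -9).
  2. Sort the remaining points by polar angle around p₀.
  3. Walk through sorted points, maintaining a stack; pop the top while the last three entries make a non-left turn (cross product ≤ 0).
  4. Final stack is the convex hull in CCW order: (6, -9), (8, -2), (6, 2), (3, 3), (-7, -1), (-8, -8).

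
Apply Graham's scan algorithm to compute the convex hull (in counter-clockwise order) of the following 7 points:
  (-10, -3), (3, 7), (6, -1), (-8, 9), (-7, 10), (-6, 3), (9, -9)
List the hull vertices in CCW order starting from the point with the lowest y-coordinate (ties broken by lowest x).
Hull (CCW) = [(9, -9), (3, 7), (-7, 10), (-8, 9), (-10, -3)]

Graham scan procedure:
  1. Find the pivot p₀ = point with lowest y (tie → lowest x): (9, -9).
  2. Sort the remaining points by polar angle around p₀.
  3. Walk through sorted points, maintaining a stack; pop the top while the last three entries make a non-left turn (cross product ≤ 0).
  4. Final stack is the convex hull in CCW order: (9, -9), (3, 7), (-7, 10), (-8, 9), (-10, -3).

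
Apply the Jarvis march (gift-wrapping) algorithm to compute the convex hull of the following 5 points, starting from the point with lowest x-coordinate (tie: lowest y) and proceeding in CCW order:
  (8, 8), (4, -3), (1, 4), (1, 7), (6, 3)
Hull (CCW) = [(1, 4), (4, -3), (8, 8), (1, 7)]

Jarvis march: at each step, from the current hull vertex p, select the next vertex q as the point such that every other point lies strictly to the left of (or on) the directed line p → q. (Equivalently: for every other point r, the cross product (q − p) × (r − p) ≥ 0.)
Starting point (lowest x, tie lowest y): (1, 4). Wrap until returning to start. Resulting hull: (1, 4), (4, -3), (8, 8), (1, 7).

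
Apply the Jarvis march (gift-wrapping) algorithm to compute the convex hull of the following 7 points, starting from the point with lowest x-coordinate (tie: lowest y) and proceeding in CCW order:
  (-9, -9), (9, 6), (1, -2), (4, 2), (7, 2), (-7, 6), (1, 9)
Hull (CCW) = [(-9, -9), (7, 2), (9, 6), (1, 9), (-7, 6)]

Jarvis march: at each step, from the current hull vertex p, select the next vertex q as the point such that every other point lies strictly to the left of (or on) the directed line p → q. (Equivalently: for every other point r, the cross product (q − p) × (r − p) ≥ 0.)
Starting point (lowest x, tie lowest y): (-9, -9). Wrap until returning to start. Resulting hull: (-9, -9), (7, 2), (9, 6), (1, 9), (-7, 6).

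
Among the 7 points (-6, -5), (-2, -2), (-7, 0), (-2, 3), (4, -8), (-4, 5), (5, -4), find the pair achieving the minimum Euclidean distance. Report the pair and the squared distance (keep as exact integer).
Pair = ((-2, 3), (-4, 5)); squared distance = 8

Compute all C(7, 2) = 21 pairwise squared distances (x_i − x_j)² + (y_i − y_j)². The minimum is 8, attained by the pair ((-2, 3), (-4, 5)).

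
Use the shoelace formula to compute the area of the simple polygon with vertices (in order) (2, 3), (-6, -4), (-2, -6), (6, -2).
Area = 50

Shoelace formula: Area = (1/2) |Σ_i (x_i · y_{i+1} − x_{i+1} · y_i)| (indices mod n). Compute each cross term:
  (2)(-4) − (-6)(3) = 10
  (-6)(-6) − (-2)(-4) = 28
  (-2)(-2) − (6)(-6) = 40
  (6)(3) − (2)(-2) = 22
Sum = 100, so (signed) Area = 100/2 = 50, |Area| = 50.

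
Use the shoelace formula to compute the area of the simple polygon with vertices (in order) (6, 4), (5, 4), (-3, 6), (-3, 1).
Area = 43/2

Shoelace formula: Area = (1/2) |Σ_i (x_i · y_{i+1} − x_{i+1} · y_i)| (indices mod n). Compute each cross term:
  (6)(4) − (5)(4) = 4
  (5)(6) − (-3)(4) = 42
  (-3)(1) − (-3)(6) = 15
  (-3)(4) − (6)(1) = -18
Sum = 43, so (signed) Area = 43/2 = 43/2, |Area| = 43/2.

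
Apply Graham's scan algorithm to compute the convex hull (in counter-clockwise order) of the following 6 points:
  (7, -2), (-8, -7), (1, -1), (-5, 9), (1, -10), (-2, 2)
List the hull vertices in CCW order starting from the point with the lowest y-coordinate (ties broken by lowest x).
Hull (CCW) = [(1, -10), (7, -2), (-5, 9), (-8, -7)]

Graham scan procedure:
  1. Find the pivot p₀ = point with lowest y (tie → lowest x): (1, -10).
  2. Sort the remaining points by polar angle around p₀.
  3. Walk through sorted points, maintaining a stack; pop the top while the last three entries make a non-left turn (cross product ≤ 0).
  4. Final stack is the convex hull in CCW order: (1, -10), (7, -2), (-5, 9), (-8, -7).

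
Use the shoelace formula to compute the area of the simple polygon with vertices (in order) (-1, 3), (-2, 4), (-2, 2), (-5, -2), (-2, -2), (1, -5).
Area = 18

Shoelace formula: Area = (1/2) |Σ_i (x_i · y_{i+1} − x_{i+1} · y_i)| (indices mod n). Compute each cross term:
  (-1)(4) − (-2)(3) = 2
  (-2)(2) − (-2)(4) = 4
  (-2)(-2) − (-5)(2) = 14
  (-5)(-2) − (-2)(-2) = 6
  (-2)(-5) − (1)(-2) = 12
  (1)(3) − (-1)(-5) = -2
Sum = 36, so (signed) Area = 36/2 = 18, |Area| = 18.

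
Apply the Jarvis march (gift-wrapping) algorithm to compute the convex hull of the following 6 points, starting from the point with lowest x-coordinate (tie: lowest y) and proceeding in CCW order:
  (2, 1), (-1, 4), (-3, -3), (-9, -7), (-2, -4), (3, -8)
Hull (CCW) = [(-9, -7), (3, -8), (2, 1), (-1, 4)]

Jarvis march: at each step, from the current hull vertex p, select the next vertex q as the point such that every other point lies strictly to the left of (or on) the directed line p → q. (Equivalently: for every other point r, the cross product (q − p) × (r − p) ≥ 0.)
Starting point (lowest x, tie lowest y): (-9, -7). Wrap until returning to start. Resulting hull: (-9, -7), (3, -8), (2, 1), (-1, 4).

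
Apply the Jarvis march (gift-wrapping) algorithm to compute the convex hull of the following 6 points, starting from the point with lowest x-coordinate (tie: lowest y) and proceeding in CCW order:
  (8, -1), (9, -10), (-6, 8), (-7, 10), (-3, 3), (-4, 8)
Hull (CCW) = [(-7, 10), (-6, 8), (-3, 3), (9, -10), (8, -1), (-4, 8)]

Jarvis march: at each step, from the current hull vertex p, select the next vertex q as the point such that every other point lies strictly to the left of (or on) the directed line p → q. (Equivalently: for every other point r, the cross product (q − p) × (r − p) ≥ 0.)
Starting point (lowest x, tie lowest y): (-7, 10). Wrap until returning to start. Resulting hull: (-7, 10), (-6, 8), (-3, 3), (9, -10), (8, -1), (-4, 8).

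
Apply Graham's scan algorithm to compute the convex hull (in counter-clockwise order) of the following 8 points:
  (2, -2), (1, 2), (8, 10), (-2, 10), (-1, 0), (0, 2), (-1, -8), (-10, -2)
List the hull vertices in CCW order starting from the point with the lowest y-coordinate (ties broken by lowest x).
Hull (CCW) = [(-1, -8), (8, 10), (-2, 10), (-10, -2)]

Graham scan procedure:
  1. Find the pivot p₀ = point with lowest y (tie → lowest x): (-1, -8).
  2. Sort the remaining points by polar angle around p₀.
  3. Walk through sorted points, maintaining a stack; pop the top while the last three entries make a non-left turn (cross product ≤ 0).
  4. Final stack is the convex hull in CCW order: (-1, -8), (8, 10), (-2, 10), (-10, -2).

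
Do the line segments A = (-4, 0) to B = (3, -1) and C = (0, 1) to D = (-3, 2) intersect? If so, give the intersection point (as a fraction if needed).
No (intersection of containing lines falls outside at least one segment)

Parametrize and solve: t = 7/4, s = -11/4. At least one of these is outside [0, 1], so the segments do not intersect.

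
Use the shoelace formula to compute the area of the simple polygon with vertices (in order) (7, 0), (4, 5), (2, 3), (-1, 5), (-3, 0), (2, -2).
Area = 85/2

Shoelace formula: Area = (1/2) |Σ_i (x_i · y_{i+1} − x_{i+1} · y_i)| (indices mod n). Compute each cross term:
  (7)(5) − (4)(0) = 35
  (4)(3) − (2)(5) = 2
  (2)(5) − (-1)(3) = 13
  (-1)(0) − (-3)(5) = 15
  (-3)(-2) − (2)(0) = 6
  (2)(0) − (7)(-2) = 14
Sum = 85, so (signed) Area = 85/2 = 85/2, |Area| = 85/2.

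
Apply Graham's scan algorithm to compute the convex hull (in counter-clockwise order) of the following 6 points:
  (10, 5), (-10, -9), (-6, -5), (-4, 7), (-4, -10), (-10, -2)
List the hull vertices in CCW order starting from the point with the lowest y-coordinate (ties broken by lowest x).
Hull (CCW) = [(-4, -10), (10, 5), (-4, 7), (-10, -2), (-10, -9)]

Graham scan procedure:
  1. Find the pivot p₀ = point with lowest y (tie → lowest x): (-4, -10).
  2. Sort the remaining points by polar angle around p₀.
  3. Walk through sorted points, maintaining a stack; pop the top while the last three entries make a non-left turn (cross product ≤ 0).
  4. Final stack is the convex hull in CCW order: (-4, -10), (10, 5), (-4, 7), (-10, -2), (-10, -9).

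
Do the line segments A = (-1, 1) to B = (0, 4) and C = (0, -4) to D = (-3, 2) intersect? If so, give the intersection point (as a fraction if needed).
No (intersection of containing lines falls outside at least one segment)

Parametrize and solve: t = -3/5, s = 8/15. At least one of these is outside [0, 1], so the segments do not intersect.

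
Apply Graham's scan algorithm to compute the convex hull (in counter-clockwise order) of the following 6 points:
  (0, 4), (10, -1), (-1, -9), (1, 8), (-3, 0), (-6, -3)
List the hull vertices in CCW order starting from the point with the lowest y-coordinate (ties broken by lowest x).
Hull (CCW) = [(-1, -9), (10, -1), (1, 8), (-6, -3)]

Graham scan procedure:
  1. Find the pivot p₀ = point with lowest y (tie → lowest x): (-1, -9).
  2. Sort the remaining points by polar angle around p₀.
  3. Walk through sorted points, maintaining a stack; pop the top while the last three entries make a non-left turn (cross product ≤ 0).
  4. Final stack is the convex hull in CCW order: (-1, -9), (10, -1), (1, 8), (-6, -3).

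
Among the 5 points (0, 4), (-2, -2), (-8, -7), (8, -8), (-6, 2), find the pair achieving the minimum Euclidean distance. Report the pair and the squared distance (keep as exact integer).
Pair = ((-2, -2), (-6, 2)); squared distance = 32

Compute all C(5, 2) = 10 pairwise squared distances (x_i − x_j)² + (y_i − y_j)². The minimum is 32, attained by the pair ((-2, -2), (-6, 2)).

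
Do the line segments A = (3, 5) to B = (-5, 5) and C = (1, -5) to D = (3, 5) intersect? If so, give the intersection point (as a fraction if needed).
Yes; intersection at (3, 5) (t = 0 on AB, s = 1 on CD)

Parametrize AB as A + t(B − A) = (3 + -8 t, 5 + 0 t) and CD as C + s(D − C) = (1 + 2 s, -5 + 10 s). Solve the linear system for (t, s). Determinant = 80 ≠ 0, so a unique intersection of the containing lines exists. Solution: t = 0, s = 1 — both in [0, 1], so the segments cross. Intersection point: (3, 5).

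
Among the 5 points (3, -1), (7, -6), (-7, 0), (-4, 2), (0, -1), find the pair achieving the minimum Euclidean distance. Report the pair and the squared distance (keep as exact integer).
Pair = ((3, -1), (0, -1)); squared distance = 9

Compute all C(5, 2) = 10 pairwise squared distances (x_i − x_j)² + (y_i − y_j)². The minimum is 9, attained by the pair ((3, -1), (0, -1)).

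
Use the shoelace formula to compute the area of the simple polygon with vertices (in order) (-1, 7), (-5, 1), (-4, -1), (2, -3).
Area = 34

Shoelace formula: Area = (1/2) |Σ_i (x_i · y_{i+1} − x_{i+1} · y_i)| (indices mod n). Compute each cross term:
  (-1)(1) − (-5)(7) = 34
  (-5)(-1) − (-4)(1) = 9
  (-4)(-3) − (2)(-1) = 14
  (2)(7) − (-1)(-3) = 11
Sum = 68, so (signed) Area = 68/2 = 34, |Area| = 34.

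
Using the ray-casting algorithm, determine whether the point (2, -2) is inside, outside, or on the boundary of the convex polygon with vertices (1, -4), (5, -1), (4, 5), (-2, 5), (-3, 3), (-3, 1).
The point (2, -2) lies strictly inside the polygon

Cast a horizontal ray to the right from the query point and count how many polygon edges it crosses (each edge strictly once or zero times, handled with the usual half-open convention). 
Parity of crossings → odd ⇒ inside.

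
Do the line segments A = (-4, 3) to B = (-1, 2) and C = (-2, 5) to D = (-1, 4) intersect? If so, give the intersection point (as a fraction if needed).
No (intersection of containing lines falls outside at least one segment)

Parametrize and solve: t = 2, s = 4. At least one of these is outside [0, 1], so the segments do not intersect.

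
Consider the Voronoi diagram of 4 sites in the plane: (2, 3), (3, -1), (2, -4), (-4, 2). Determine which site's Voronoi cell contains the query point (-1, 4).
Nearest site = (2, 3)

The Voronoi cell of site s contains exactly those query points closer to s than to any other site. Compute squared distances from q = (-1, 4) to each site:
  (2 − -1)² + (3 − 4)² = 10
  (-4 − -1)² + (2 − 4)² = 13
  (3 − -1)² + (-1 − 4)² = 41
  (2 − -1)² + (-4 − 4)² = 73
Minimum is attained by (2, 3), so q lies in its Voronoi cell.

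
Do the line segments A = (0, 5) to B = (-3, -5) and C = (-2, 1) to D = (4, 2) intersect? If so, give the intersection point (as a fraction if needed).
Yes; intersection at (-22/19, 65/57) (t = 22/57 on AB, s = 8/57 on CD)

Parametrize AB as A + t(B − A) = (0 + -3 t, 5 + -10 t) and CD as C + s(D − C) = (-2 + 6 s, 1 + 1 s). Solve the linear system for (t, s). Determinant = -57 ≠ 0, so a unique intersection of the containing lines exists. Solution: t = 22/57, s = 8/57 — both in [0, 1], so the segments cross. Intersection point: (-22/19, 65/57).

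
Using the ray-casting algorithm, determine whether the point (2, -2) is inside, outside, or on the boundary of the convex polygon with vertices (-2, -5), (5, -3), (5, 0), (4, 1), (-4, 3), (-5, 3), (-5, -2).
The point (2, -2) lies strictly inside the polygon

Cast a horizontal ray to the right from the query point and count how many polygon edges it crosses (each edge strictly once or zero times, handled with the usual half-open convention). 
Parity of crossings → odd ⇒ inside.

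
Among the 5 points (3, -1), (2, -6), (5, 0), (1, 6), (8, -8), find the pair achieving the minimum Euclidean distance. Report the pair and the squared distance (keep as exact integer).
Pair = ((3, -1), (5, 0)); squared distance = 5

Compute all C(5, 2) = 10 pairwise squared distances (x_i − x_j)² + (y_i − y_j)². The minimum is 5, attained by the pair ((3, -1), (5, 0)).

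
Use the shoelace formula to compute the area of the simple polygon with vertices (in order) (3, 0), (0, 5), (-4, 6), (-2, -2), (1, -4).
Area = 77/2

Shoelace formula: Area = (1/2) |Σ_i (x_i · y_{i+1} − x_{i+1} · y_i)| (indices mod n). Compute each cross term:
  (3)(5) − (0)(0) = 15
  (0)(6) − (-4)(5) = 20
  (-4)(-2) − (-2)(6) = 20
  (-2)(-4) − (1)(-2) = 10
  (1)(0) − (3)(-4) = 12
Sum = 77, so (signed) Area = 77/2 = 77/2, |Area| = 77/2.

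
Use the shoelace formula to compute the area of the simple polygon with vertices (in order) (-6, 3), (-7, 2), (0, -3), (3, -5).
Area = 9

Shoelace formula: Area = (1/2) |Σ_i (x_i · y_{i+1} − x_{i+1} · y_i)| (indices mod n). Compute each cross term:
  (-6)(2) − (-7)(3) = 9
  (-7)(-3) − (0)(2) = 21
  (0)(-5) − (3)(-3) = 9
  (3)(3) − (-6)(-5) = -21
Sum = 18, so (signed) Area = 18/2 = 9, |Area| = 9.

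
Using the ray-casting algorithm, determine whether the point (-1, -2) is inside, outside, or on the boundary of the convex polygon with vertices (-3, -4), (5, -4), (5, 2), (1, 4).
The point (-1, -2) lies strictly inside the polygon

Cast a horizontal ray to the right from the query point and count how many polygon edges it crosses (each edge strictly once or zero times, handled with the usual half-open convention). 
Parity of crossings → odd ⇒ inside.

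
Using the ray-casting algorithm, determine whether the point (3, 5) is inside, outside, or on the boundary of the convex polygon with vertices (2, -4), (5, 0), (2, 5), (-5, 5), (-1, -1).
The point (3, 5) lies strictly outside the polygon

Cast a horizontal ray to the right from the query point and count how many polygon edges it crosses (each edge strictly once or zero times, handled with the usual half-open convention). 
Parity of crossings → even ⇒ outside.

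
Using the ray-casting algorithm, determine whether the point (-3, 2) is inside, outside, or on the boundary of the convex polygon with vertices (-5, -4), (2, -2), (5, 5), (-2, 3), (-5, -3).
The point (-3, 2) lies strictly outside the polygon

Cast a horizontal ray to the right from the query point and count how many polygon edges it crosses (each edge strictly once or zero times, handled with the usual half-open convention). 
Parity of crossings → even ⇒ outside.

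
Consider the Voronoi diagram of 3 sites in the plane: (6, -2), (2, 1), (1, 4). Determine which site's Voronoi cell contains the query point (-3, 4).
Nearest site = (1, 4)

The Voronoi cell of site s contains exactly those query points closer to s than to any other site. Compute squared distances from q = (-3, 4) to each site:
  (1 − -3)² + (4 − 4)² = 16
  (2 − -3)² + (1 − 4)² = 34
  (6 − -3)² + (-2 − 4)² = 117
Minimum is attained by (1, 4), so q lies in its Voronoi cell.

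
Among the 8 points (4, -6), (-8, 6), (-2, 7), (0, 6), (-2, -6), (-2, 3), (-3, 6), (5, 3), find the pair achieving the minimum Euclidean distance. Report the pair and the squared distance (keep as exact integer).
Pair = ((-2, 7), (-3, 6)); squared distance = 2

Compute all C(8, 2) = 28 pairwise squared distances (x_i − x_j)² + (y_i − y_j)². The minimum is 2, attained by the pair ((-2, 7), (-3, 6)).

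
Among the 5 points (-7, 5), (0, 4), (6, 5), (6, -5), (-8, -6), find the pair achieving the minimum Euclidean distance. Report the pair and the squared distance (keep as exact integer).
Pair = ((0, 4), (6, 5)); squared distance = 37

Compute all C(5, 2) = 10 pairwise squared distances (x_i − x_j)² + (y_i − y_j)². The minimum is 37, attained by the pair ((0, 4), (6, 5)).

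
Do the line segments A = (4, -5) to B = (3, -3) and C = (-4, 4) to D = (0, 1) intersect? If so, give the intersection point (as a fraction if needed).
No (intersection of containing lines falls outside at least one segment)

Parametrize and solve: t = 12/5, s = 7/5. At least one of these is outside [0, 1], so the segments do not intersect.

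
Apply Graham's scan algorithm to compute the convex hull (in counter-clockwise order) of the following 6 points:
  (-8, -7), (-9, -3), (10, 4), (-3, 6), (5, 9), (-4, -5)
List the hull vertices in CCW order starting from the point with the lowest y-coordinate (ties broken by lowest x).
Hull (CCW) = [(-8, -7), (-4, -5), (10, 4), (5, 9), (-3, 6), (-9, -3)]

Graham scan procedure:
  1. Find the pivot p₀ = point with lowest y (tie → lowest x): (-8, -7).
  2. Sort the remaining points by polar angle around p₀.
  3. Walk through sorted points, maintaining a stack; pop the top while the last three entries make a non-left turn (cross product ≤ 0).
  4. Final stack is the convex hull in CCW order: (-8, -7), (-4, -5), (10, 4), (5, 9), (-3, 6), (-9, -3).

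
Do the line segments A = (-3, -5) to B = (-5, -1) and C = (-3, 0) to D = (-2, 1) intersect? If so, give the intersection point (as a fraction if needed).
No (intersection of containing lines falls outside at least one segment)

Parametrize and solve: t = 5/6, s = -5/3. At least one of these is outside [0, 1], so the segments do not intersect.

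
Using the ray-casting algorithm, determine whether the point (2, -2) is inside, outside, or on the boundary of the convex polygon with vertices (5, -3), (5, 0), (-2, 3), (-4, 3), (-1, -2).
The point (2, -2) lies strictly inside the polygon

Cast a horizontal ray to the right from the query point and count how many polygon edges it crosses (each edge strictly once or zero times, handled with the usual half-open convention). 
Parity of crossings → odd ⇒ inside.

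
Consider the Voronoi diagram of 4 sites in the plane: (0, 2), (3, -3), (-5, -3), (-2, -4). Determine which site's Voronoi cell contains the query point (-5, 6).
Nearest site = (0, 2)

The Voronoi cell of site s contains exactly those query points closer to s than to any other site. Compute squared distances from q = (-5, 6) to each site:
  (0 − -5)² + (2 − 6)² = 41
  (-5 − -5)² + (-3 − 6)² = 81
  (-2 − -5)² + (-4 − 6)² = 109
  (3 − -5)² + (-3 − 6)² = 145
Minimum is attained by (0, 2), so q lies in its Voronoi cell.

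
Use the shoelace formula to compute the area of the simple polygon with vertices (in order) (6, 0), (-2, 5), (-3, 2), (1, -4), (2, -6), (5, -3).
Area = 95/2

Shoelace formula: Area = (1/2) |Σ_i (x_i · y_{i+1} − x_{i+1} · y_i)| (indices mod n). Compute each cross term:
  (6)(5) − (-2)(0) = 30
  (-2)(2) − (-3)(5) = 11
  (-3)(-4) − (1)(2) = 10
  (1)(-6) − (2)(-4) = 2
  (2)(-3) − (5)(-6) = 24
  (5)(0) − (6)(-3) = 18
Sum = 95, so (signed) Area = 95/2 = 95/2, |Area| = 95/2.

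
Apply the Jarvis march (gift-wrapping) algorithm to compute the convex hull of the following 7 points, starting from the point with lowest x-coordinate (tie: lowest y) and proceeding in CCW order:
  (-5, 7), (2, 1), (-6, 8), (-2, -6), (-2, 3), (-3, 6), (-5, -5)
Hull (CCW) = [(-6, 8), (-5, -5), (-2, -6), (2, 1), (-3, 6)]

Jarvis march: at each step, from the current hull vertex p, select the next vertex q as the point such that every other point lies strictly to the left of (or on) the directed line p → q. (Equivalently: for every other point r, the cross product (q − p) × (r − p) ≥ 0.)
Starting point (lowest x, tie lowest y): (-6, 8). Wrap until returning to start. Resulting hull: (-6, 8), (-5, -5), (-2, -6), (2, 1), (-3, 6).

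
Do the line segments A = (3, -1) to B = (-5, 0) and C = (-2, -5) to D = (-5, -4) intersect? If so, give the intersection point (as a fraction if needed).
No (intersection of containing lines falls outside at least one segment)

Parametrize and solve: t = 17/5, s = 37/5. At least one of these is outside [0, 1], so the segments do not intersect.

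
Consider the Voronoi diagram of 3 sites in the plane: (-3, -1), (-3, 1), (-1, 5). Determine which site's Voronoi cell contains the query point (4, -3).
Nearest site = (-3, -1)

The Voronoi cell of site s contains exactly those query points closer to s than to any other site. Compute squared distances from q = (4, -3) to each site:
  (-3 − 4)² + (-1 − -3)² = 53
  (-3 − 4)² + (1 − -3)² = 65
  (-1 − 4)² + (5 − -3)² = 89
Minimum is attained by (-3, -1), so q lies in its Voronoi cell.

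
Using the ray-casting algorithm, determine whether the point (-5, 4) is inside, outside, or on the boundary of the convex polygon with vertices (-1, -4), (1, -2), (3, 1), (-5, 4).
The point (-5, 4) lies on the polygon boundary

Boundary check: the query satisfies the collinearity and bounding-box conditions for some polygon edge, so it lies exactly on the boundary.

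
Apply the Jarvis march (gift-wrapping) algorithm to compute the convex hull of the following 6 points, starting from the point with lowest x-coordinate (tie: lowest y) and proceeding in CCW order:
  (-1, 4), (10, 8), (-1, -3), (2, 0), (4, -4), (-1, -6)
Hull (CCW) = [(-1, -6), (4, -4), (10, 8), (-1, 4)]

Jarvis march: at each step, from the current hull vertex p, select the next vertex q as the point such that every other point lies strictly to the left of (or on) the directed line p → q. (Equivalently: for every other point r, the cross product (q − p) × (r − p) ≥ 0.)
Starting point (lowest x, tie lowest y): (-1, -6). Wrap until returning to start. Resulting hull: (-1, -6), (4, -4), (10, 8), (-1, 4).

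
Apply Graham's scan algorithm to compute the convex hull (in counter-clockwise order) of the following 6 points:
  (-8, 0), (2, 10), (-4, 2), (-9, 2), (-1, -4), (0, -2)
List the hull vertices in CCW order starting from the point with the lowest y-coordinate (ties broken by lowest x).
Hull (CCW) = [(-1, -4), (0, -2), (2, 10), (-9, 2), (-8, 0)]

Graham scan procedure:
  1. Find the pivot p₀ = point with lowest y (tie → lowest x): (-1, -4).
  2. Sort the remaining points by polar angle around p₀.
  3. Walk through sorted points, maintaining a stack; pop the top while the last three entries make a non-left turn (cross product ≤ 0).
  4. Final stack is the convex hull in CCW order: (-1, -4), (0, -2), (2, 10), (-9, 2), (-8, 0).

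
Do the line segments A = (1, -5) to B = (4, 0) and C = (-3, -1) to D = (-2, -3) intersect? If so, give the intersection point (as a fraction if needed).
No (intersection of containing lines falls outside at least one segment)

Parametrize and solve: t = -4/11, s = 32/11. At least one of these is outside [0, 1], so the segments do not intersect.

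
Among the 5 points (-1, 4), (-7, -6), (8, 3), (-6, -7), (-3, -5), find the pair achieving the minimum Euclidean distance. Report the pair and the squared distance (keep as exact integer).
Pair = ((-7, -6), (-6, -7)); squared distance = 2

Compute all C(5, 2) = 10 pairwise squared distances (x_i − x_j)² + (y_i − y_j)². The minimum is 2, attained by the pair ((-7, -6), (-6, -7)).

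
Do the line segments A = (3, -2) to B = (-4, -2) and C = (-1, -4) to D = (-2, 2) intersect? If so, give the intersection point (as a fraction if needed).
Yes; intersection at (-4/3, -2) (t = 13/21 on AB, s = 1/3 on CD)

Parametrize AB as A + t(B − A) = (3 + -7 t, -2 + 0 t) and CD as C + s(D − C) = (-1 + -1 s, -4 + 6 s). Solve the linear system for (t, s). Determinant = 42 ≠ 0, so a unique intersection of the containing lines exists. Solution: t = 13/21, s = 1/3 — both in [0, 1], so the segments cross. Intersection point: (-4/3, -2).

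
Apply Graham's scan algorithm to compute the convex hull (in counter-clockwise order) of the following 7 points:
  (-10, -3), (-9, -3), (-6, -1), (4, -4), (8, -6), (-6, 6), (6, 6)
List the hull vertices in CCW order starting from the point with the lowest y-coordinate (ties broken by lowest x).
Hull (CCW) = [(8, -6), (6, 6), (-6, 6), (-10, -3)]

Graham scan procedure:
  1. Find the pivot p₀ = point with lowest y (tie → lowest x): (8, -6).
  2. Sort the remaining points by polar angle around p₀.
  3. Walk through sorted points, maintaining a stack; pop the top while the last three entries make a non-left turn (cross product ≤ 0).
  4. Final stack is the convex hull in CCW order: (8, -6), (6, 6), (-6, 6), (-10, -3).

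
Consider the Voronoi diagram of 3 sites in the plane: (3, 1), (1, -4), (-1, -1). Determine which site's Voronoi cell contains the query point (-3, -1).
Nearest site = (-1, -1)

The Voronoi cell of site s contains exactly those query points closer to s than to any other site. Compute squared distances from q = (-3, -1) to each site:
  (-1 − -3)² + (-1 − -1)² = 4
  (1 − -3)² + (-4 − -1)² = 25
  (3 − -3)² + (1 − -1)² = 40
Minimum is attained by (-1, -1), so q lies in its Voronoi cell.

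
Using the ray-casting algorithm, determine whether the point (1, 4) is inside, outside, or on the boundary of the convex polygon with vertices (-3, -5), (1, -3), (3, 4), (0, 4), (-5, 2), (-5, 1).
The point (1, 4) lies on the polygon boundary

Boundary check: the query satisfies the collinearity and bounding-box conditions for some polygon edge, so it lies exactly on the boundary.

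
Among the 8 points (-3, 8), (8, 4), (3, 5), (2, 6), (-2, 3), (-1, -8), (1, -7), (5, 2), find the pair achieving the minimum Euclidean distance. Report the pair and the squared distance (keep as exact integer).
Pair = ((3, 5), (2, 6)); squared distance = 2

Compute all C(8, 2) = 28 pairwise squared distances (x_i − x_j)² + (y_i − y_j)². The minimum is 2, attained by the pair ((3, 5), (2, 6)).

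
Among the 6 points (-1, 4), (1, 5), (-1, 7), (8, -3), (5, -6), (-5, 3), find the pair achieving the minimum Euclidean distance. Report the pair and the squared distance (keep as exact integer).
Pair = ((-1, 4), (1, 5)); squared distance = 5

Compute all C(6, 2) = 15 pairwise squared distances (x_i − x_j)² + (y_i − y_j)². The minimum is 5, attained by the pair ((-1, 4), (1, 5)).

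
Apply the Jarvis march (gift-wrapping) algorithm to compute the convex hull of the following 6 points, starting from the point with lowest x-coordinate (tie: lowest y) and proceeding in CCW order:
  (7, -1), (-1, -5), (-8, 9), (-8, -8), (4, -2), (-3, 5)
Hull (CCW) = [(-8, -8), (-1, -5), (7, -1), (-8, 9)]

Jarvis march: at each step, from the current hull vertex p, select the next vertex q as the point such that every other point lies strictly to the left of (or on) the directed line p → q. (Equivalently: for every other point r, the cross product (q − p) × (r − p) ≥ 0.)
Starting point (lowest x, tie lowest y): (-8, -8). Wrap until returning to start. Resulting hull: (-8, -8), (-1, -5), (7, -1), (-8, 9).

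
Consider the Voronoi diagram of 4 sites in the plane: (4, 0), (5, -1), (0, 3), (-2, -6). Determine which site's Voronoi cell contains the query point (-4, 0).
Nearest site = (0, 3)

The Voronoi cell of site s contains exactly those query points closer to s than to any other site. Compute squared distances from q = (-4, 0) to each site:
  (0 − -4)² + (3 − 0)² = 25
  (-2 − -4)² + (-6 − 0)² = 40
  (4 − -4)² + (0 − 0)² = 64
  (5 − -4)² + (-1 − 0)² = 82
Minimum is attained by (0, 3), so q lies in its Voronoi cell.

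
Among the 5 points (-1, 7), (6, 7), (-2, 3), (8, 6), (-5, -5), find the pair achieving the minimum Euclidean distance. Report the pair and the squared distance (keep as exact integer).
Pair = ((6, 7), (8, 6)); squared distance = 5

Compute all C(5, 2) = 10 pairwise squared distances (x_i − x_j)² + (y_i − y_j)². The minimum is 5, attained by the pair ((6, 7), (8, 6)).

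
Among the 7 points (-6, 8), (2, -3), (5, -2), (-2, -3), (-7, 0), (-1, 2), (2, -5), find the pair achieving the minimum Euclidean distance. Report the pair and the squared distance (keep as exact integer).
Pair = ((2, -3), (2, -5)); squared distance = 4

Compute all C(7, 2) = 21 pairwise squared distances (x_i − x_j)² + (y_i − y_j)². The minimum is 4, attained by the pair ((2, -3), (2, -5)).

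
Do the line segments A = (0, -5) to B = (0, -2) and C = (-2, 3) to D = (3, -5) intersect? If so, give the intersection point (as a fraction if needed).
No (intersection of containing lines falls outside at least one segment)

Parametrize and solve: t = 8/5, s = 2/5. At least one of these is outside [0, 1], so the segments do not intersect.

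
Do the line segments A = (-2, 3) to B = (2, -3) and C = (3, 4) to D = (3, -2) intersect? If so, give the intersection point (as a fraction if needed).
No (intersection of containing lines falls outside at least one segment)

Parametrize and solve: t = 5/4, s = 17/12. At least one of these is outside [0, 1], so the segments do not intersect.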